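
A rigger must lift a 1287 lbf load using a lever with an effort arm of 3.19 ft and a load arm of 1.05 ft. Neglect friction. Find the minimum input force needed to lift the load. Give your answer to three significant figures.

Lever MA = effort arm / load arm = 3.19/1.05 = 3.0381.
Effort = load / MA = 1287 / 3.0381 = 423.62 lbf.

424 lbf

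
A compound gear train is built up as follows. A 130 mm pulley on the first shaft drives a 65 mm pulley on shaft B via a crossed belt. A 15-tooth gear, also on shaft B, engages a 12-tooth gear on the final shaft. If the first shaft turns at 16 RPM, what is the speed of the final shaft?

40 RPM

Belt: ratio = 65/130 = 0.5, so shaft B turns at 16 / 0.5 = 32 RPM.
Gear mesh: ratio = 12/15 = 0.8, so the final shaft turns at 32 / 0.8 = 40 RPM.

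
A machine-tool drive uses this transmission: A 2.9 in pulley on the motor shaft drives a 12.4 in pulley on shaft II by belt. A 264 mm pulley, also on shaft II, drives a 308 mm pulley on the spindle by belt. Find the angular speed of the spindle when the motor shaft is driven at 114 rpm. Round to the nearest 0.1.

Belt: ratio = 12.4/2.9 = 4.2759, so shaft II turns at 114 / 4.2759 = 26.661 rpm.
Belt: ratio = 308/264 = 1.1667, so the spindle turns at 26.661 / 1.1667 = 22.853 rpm.

22.9 rpm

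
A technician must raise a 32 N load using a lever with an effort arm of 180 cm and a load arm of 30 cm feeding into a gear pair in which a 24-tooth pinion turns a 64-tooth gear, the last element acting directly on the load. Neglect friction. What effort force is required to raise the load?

2 N

Lever MA = effort arm / load arm = 180/30 = 6.
Gear pair MA = 64/24 = 2.6667.
Combined ideal MA = 6 × 2.6667 = 16.
Effort = load / MA = 32 / 16 = 2 N.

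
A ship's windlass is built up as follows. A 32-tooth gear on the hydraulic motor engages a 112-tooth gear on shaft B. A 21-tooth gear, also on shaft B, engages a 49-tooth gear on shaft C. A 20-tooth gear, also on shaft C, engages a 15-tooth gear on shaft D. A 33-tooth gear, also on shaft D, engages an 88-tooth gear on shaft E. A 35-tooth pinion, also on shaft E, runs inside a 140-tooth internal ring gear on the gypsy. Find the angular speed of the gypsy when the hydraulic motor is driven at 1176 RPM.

18 RPM

the hydraulic motor → shaft B (gear mesh, 112/32): 1176 ÷ 3.5 = 336 RPM
shaft B → shaft C (gear mesh, 49/21): 336 ÷ 2.3333 = 144 RPM
shaft C → shaft D (gear mesh, 15/20): 144 ÷ 0.75 = 192 RPM
shaft D → shaft E (gear mesh, 88/33): 192 ÷ 2.6667 = 72 RPM
shaft E → the gypsy (internal gear, 140/35): 72 ÷ 4 = 18 RPM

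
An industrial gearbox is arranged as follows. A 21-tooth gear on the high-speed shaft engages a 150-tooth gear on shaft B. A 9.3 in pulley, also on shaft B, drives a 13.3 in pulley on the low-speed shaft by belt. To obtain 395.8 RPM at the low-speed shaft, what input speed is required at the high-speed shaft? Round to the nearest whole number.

Overall ratio R = 7.1429 × 1.4301 = 10.215.
Required input speed = output speed × R = 395.8 × 10.215 = 4043.1 RPM.

4043 RPM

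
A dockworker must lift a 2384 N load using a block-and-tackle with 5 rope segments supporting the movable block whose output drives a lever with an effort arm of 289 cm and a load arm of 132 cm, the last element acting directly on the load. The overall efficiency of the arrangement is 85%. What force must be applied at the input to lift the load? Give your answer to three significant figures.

Block-and-tackle MA = number of supporting rope parts = 5.
Lever MA = effort arm / load arm = 289/132 = 2.1894.
Combined ideal MA = 5 × 2.1894 = 10.947.
Actual MA = 10.947 × 0.85 = 9.3049.
Effort = load / actual MA = 2384 / 9.3049 = 256.21 N.

256 N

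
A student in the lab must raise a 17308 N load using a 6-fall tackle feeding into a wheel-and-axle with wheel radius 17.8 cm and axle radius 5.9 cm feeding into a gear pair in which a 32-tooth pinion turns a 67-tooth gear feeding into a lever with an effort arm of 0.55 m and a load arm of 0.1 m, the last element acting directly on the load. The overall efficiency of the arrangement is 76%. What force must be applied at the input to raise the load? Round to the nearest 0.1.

109.3 N

Block-and-tackle MA = number of supporting rope parts = 6.
Wheel-and-axle MA = R/r = 17.8/5.9 = 3.0169.
Gear pair MA = 67/32 = 2.0938.
Lever MA = effort arm / load arm = 0.55/0.1 = 5.5.
Combined ideal MA = 6 × 3.0169 × 2.0938 × 5.5 = 208.45.
Actual MA = 208.45 × 0.76 = 158.42.
Effort = load / actual MA = 17308 / 158.42 = 109.25 N.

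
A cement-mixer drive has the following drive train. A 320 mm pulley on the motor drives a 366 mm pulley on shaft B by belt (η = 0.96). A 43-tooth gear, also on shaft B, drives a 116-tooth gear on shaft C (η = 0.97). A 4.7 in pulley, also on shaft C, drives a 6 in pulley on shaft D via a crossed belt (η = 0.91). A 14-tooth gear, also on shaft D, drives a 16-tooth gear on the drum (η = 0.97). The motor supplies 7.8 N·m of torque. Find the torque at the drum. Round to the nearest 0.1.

After the belt (366/320): 7.8 × 1.1438 × 0.96 = 8.5644 N·m
After the gear mesh (116/43): 8.5644 × 2.6977 × 0.97 = 22.411 N·m
After the belt (6/4.7): 22.411 × 1.2766 × 0.91 = 26.035 N·m
After the gear mesh (16/14): 26.035 × 1.1429 × 0.97 = 28.861 N·m

28.9 N·m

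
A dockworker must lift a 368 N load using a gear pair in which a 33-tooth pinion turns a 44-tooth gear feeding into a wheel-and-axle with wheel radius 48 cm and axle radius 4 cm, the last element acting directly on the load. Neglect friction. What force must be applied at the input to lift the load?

23 N

Gear pair MA = 44/33 = 1.3333.
Wheel-and-axle MA = R/r = 48/4 = 12.
Combined ideal MA = 1.3333 × 12 = 16.
Effort = load / MA = 368 / 16 = 23 N.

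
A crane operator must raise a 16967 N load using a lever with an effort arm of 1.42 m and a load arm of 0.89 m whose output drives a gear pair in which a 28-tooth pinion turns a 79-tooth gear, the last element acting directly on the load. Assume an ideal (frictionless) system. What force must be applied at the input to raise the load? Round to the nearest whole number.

Lever MA = effort arm / load arm = 1.42/0.89 = 1.5955.
Gear pair MA = 79/28 = 2.8214.
Combined ideal MA = 1.5955 × 2.8214 = 4.5016.
Effort = load / MA = 16967 / 4.5016 = 3769.1 N.

3769 N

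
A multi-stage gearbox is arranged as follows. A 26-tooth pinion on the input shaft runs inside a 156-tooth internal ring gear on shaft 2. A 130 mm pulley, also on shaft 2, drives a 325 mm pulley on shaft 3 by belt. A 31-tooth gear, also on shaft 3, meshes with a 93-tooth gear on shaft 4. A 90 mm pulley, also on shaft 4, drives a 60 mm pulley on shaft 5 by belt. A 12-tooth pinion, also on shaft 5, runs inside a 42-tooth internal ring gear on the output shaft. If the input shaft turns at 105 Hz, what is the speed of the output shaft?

the input shaft → shaft 2 (internal gear, 156/26): 105 ÷ 6 = 17.5 Hz
shaft 2 → shaft 3 (belt, 325/130): 17.5 ÷ 2.5 = 7 Hz
shaft 3 → shaft 4 (gear mesh, 93/31): 7 ÷ 3 = 2.3333 Hz
shaft 4 → shaft 5 (belt, 60/90): 2.3333 ÷ 0.66667 = 3.5 Hz
shaft 5 → the output shaft (internal gear, 42/12): 3.5 ÷ 3.5 = 1 Hz

1 Hz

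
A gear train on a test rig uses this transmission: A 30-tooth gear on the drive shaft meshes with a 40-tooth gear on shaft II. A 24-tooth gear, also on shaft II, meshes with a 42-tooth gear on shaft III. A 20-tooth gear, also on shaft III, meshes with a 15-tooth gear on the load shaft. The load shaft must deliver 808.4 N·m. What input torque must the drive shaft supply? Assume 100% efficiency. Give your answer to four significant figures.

461.9 N·m

Overall ratio R = 1.3333 × 1.75 × 0.75 = 1.75.
Input torque = output torque / R = 808.4 / 1.75 = 461.94 N·m.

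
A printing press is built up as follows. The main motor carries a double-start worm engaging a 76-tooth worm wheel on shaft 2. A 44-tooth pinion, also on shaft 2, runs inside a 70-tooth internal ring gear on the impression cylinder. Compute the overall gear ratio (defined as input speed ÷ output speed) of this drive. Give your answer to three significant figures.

60.5

Each stage contributes driven/driver: worm 76/2 = 38, internal gear 70/44 = 1.5909.
Overall: 38 × 1.5909 = 60.455.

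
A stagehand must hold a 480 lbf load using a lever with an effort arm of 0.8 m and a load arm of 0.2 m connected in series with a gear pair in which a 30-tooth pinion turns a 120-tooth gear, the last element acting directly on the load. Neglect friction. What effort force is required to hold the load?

30 lbf

Lever MA = effort arm / load arm = 0.8/0.2 = 4.
Gear pair MA = 120/30 = 4.
Combined ideal MA = 4 × 4 = 16.
Effort = load / MA = 480 / 16 = 30 lbf.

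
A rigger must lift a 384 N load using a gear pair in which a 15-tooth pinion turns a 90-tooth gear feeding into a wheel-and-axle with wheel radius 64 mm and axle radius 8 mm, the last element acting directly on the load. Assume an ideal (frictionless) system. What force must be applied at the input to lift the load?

Gear pair MA = 90/15 = 6.
Wheel-and-axle MA = R/r = 64/8 = 8.
Combined ideal MA = 6 × 8 = 48.
Effort = load / MA = 384 / 48 = 8 N.

8 N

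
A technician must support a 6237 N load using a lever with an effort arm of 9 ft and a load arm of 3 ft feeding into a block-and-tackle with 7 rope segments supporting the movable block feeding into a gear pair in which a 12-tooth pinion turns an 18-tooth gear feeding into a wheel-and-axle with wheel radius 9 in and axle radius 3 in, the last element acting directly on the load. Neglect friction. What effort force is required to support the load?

Lever MA = effort arm / load arm = 9/3 = 3.
Block-and-tackle MA = number of supporting rope parts = 7.
Gear pair MA = 18/12 = 1.5.
Wheel-and-axle MA = R/r = 9/3 = 3.
Combined ideal MA = 3 × 7 × 1.5 × 3 = 94.5.
Effort = load / MA = 6237 / 94.5 = 66 N.

66 N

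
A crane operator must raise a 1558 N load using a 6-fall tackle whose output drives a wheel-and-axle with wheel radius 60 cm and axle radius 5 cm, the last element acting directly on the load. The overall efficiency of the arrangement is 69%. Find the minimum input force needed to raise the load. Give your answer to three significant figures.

31.4 N

Block-and-tackle MA = number of supporting rope parts = 6.
Wheel-and-axle MA = R/r = 60/5 = 12.
Combined ideal MA = 6 × 12 = 72.
Actual MA = 72 × 0.69 = 49.68.
Effort = load / actual MA = 1558 / 49.68 = 31.361 N.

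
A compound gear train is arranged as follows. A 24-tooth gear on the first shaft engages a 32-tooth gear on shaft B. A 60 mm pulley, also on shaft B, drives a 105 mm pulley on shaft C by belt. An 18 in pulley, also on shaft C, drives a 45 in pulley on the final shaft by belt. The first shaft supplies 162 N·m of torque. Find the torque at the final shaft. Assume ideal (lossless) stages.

945 N·m

gear mesh 32/24 = 1.3333 → τ = 162·1.3333 = 216 N·m
belt 105/60 = 1.75 → τ = 216·1.75 = 378 N·m
belt 45/18 = 2.5 → τ = 378·2.5 = 945 N·m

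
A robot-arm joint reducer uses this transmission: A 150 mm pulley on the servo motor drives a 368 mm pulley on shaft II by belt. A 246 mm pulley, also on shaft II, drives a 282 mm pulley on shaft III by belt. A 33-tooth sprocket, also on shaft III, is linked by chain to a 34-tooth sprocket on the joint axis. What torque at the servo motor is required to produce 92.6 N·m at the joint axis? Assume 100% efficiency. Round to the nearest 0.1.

Overall ratio R = 2.4533 × 1.1463 × 1.0303 = 2.8976.
Input torque = output torque / R = 92.6 / 2.8976 = 31.958 N·m.

32.0 N·m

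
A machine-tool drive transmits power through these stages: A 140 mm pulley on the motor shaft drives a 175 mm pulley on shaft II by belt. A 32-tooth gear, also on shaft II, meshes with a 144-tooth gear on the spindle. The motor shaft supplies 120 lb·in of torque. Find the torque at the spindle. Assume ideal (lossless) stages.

belt 175/140 = 1.25 → τ = 120·1.25 = 150 lb·in
gear mesh 144/32 = 4.5 → τ = 150·4.5 = 675 lb·in

675 lb·in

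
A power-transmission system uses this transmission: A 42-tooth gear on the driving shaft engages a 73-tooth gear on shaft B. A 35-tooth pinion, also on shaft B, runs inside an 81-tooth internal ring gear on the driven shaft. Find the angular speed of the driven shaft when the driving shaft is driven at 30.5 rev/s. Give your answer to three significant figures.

Gear mesh: ratio = 73/42 = 1.7381, so shaft B turns at 30.5 / 1.7381 = 17.548 rev/s.
Internal gear: ratio = 81/35 = 2.3143, so the driven shaft turns at 17.548 / 2.3143 = 7.5824 rev/s.

7.58 rev/s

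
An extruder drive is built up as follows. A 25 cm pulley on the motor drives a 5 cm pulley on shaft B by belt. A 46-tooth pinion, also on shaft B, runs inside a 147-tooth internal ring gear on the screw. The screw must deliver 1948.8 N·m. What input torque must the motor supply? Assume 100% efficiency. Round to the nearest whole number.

3049 N·m

Overall ratio R = 0.2 × 3.1957 = 0.63913.
Input torque = output torque / R = 1948.8 / 0.63913 = 3049.1 N·m.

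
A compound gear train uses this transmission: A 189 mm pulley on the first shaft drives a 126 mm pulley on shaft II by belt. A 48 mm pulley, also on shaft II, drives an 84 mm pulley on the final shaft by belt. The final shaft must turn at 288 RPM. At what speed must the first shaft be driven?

336 RPM

Overall ratio R = 0.66667 × 1.75 = 1.1667.
Required input speed = output speed × R = 288 × 1.1667 = 336 RPM.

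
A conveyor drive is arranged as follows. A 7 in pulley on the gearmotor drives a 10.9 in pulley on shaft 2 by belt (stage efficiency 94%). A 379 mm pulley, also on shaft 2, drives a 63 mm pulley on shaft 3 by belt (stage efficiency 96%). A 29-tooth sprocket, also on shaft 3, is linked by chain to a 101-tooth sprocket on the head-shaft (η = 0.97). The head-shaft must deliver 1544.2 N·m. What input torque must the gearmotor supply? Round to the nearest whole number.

Overall ratio R = 1.5571 × 0.16623 × 3.4828 = 0.90147; overall efficiency η = 0.94 × 0.96 × 0.97 = 0.8753.
Input torque = output torque / (R × η) = 1544.2 / (0.90147 × 0.8753) = 1956.9 N·m.

1957 N·m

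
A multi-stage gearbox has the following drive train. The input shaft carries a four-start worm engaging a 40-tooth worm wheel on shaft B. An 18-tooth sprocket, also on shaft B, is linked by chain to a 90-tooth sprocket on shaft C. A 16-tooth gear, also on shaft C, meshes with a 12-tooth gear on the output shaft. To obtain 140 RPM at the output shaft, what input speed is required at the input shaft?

5250 RPM

Overall ratio R = 10 × 5 × 0.75 = 37.5.
Required input speed = output speed × R = 140 × 37.5 = 5250 RPM.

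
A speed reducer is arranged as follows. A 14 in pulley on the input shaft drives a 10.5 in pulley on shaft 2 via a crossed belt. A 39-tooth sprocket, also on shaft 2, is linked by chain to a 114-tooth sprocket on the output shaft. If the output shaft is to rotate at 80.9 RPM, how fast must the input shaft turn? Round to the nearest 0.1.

177.4 RPM

Overall ratio R = 0.75 × 2.9231 = 2.1923.
Required input speed = output speed × R = 80.9 × 2.1923 = 177.36 RPM.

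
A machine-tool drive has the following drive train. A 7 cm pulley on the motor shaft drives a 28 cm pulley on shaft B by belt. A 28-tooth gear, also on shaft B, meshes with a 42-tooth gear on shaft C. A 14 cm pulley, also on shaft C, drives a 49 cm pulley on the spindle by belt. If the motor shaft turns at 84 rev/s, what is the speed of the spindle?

Belt: ratio = 28/7 = 4, so shaft B turns at 84 / 4 = 21 rev/s.
Gear mesh: ratio = 42/28 = 1.5, so shaft C turns at 21 / 1.5 = 14 rev/s.
Belt: ratio = 49/14 = 3.5, so the spindle turns at 14 / 3.5 = 4 rev/s.

4 rev/s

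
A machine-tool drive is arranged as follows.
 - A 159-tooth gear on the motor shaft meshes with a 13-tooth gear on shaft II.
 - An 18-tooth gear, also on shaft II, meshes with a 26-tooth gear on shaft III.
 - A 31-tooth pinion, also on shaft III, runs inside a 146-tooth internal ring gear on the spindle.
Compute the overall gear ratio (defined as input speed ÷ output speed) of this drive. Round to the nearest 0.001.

Each stage contributes driven/driver: gear mesh 13/159 = 0.081761, gear mesh 26/18 = 1.4444, internal gear 146/31 = 4.7097.
Overall: 0.081761 × 1.4444 × 4.7097 = 0.55621.

0.556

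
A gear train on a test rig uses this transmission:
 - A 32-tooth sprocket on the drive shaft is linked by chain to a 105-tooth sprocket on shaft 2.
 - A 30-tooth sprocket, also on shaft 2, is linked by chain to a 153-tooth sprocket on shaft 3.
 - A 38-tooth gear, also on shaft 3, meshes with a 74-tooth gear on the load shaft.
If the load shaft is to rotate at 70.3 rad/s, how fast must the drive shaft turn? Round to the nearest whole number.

2291 rad/s

Overall ratio R = 3.2812 × 5.1 × 1.9474 = 32.588.
Required input speed = output speed × R = 70.3 × 32.588 = 2290.9 rad/s.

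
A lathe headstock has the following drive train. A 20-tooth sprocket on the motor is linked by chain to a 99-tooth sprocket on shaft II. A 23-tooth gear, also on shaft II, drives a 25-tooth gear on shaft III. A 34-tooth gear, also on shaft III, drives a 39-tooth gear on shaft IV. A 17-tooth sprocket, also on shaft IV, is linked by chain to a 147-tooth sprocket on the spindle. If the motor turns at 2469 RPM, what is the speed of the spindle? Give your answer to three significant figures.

chain 99/20 = 4.95 → 2469/4.95 = 498.79 RPM
gear mesh 25/23 = 1.087 → 498.79/1.087 = 458.88 RPM
gear mesh 39/34 = 1.1471 → 458.88/1.1471 = 400.05 RPM
chain 147/17 = 8.6471 → 400.05/8.6471 = 46.265 RPM

46.3 RPM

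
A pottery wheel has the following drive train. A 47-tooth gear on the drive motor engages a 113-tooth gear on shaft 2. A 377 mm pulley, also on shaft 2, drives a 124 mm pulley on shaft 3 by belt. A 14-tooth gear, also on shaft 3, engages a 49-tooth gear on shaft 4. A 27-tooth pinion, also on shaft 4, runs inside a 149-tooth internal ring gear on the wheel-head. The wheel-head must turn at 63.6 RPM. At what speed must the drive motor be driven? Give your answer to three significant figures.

971 RPM

Overall ratio R = 2.4043 × 0.32891 × 3.5 × 5.5185 = 15.274.
Required input speed = output speed × R = 63.6 × 15.274 = 971.42 RPM.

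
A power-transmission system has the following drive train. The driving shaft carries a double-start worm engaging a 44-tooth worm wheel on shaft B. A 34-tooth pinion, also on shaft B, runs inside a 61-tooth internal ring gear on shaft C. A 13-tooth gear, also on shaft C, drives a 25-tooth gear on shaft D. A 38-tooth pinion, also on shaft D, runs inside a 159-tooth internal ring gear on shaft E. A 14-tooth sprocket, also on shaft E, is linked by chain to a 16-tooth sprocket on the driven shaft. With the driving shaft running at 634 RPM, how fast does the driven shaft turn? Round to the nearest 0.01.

the driving shaft → shaft B (worm, 44/2): 634 ÷ 22 = 28.818 RPM
shaft B → shaft C (internal gear, 61/34): 28.818 ÷ 1.7941 = 16.063 RPM
shaft C → shaft D (gear mesh, 25/13): 16.063 ÷ 1.9231 = 8.3525 RPM
shaft D → shaft E (internal gear, 159/38): 8.3525 ÷ 4.1842 = 1.9962 RPM
shaft E → the driven shaft (chain, 16/14): 1.9962 ÷ 1.1429 = 1.7467 RPM

1.75 RPM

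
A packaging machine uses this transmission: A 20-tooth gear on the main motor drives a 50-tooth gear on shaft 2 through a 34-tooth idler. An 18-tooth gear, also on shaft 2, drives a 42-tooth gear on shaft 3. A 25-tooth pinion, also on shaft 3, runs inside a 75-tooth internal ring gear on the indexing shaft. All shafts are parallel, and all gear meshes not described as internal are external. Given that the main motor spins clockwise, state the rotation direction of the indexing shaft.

the main motor → shaft 2: driver → idler → driven is 2 external meshes, 2 reversals → CW.
shaft 2 → shaft 3: external mesh, 1 reversal → CCW.
shaft 3 → the indexing shaft: internal mesh, same direction → CCW.
3 reversals in total — an odd number — so the indexing shaft turns opposite to the main motor.

anticlockwise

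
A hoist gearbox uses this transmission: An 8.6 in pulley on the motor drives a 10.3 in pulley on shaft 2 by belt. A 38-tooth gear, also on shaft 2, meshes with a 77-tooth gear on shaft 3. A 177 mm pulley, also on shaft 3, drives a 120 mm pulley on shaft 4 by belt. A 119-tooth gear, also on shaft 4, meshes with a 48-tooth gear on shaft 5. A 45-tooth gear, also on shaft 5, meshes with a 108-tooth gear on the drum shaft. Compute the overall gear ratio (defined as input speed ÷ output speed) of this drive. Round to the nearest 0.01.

Each stage contributes driven/driver: belt 10.3/8.6 = 1.1977, gear mesh 77/38 = 2.0263, belt 120/177 = 0.67797, gear mesh 48/119 = 0.40336, gear mesh 108/45 = 2.4.
Overall: 1.1977 × 2.0263 × 0.67797 × 0.40336 × 2.4 = 1.5928.

1.59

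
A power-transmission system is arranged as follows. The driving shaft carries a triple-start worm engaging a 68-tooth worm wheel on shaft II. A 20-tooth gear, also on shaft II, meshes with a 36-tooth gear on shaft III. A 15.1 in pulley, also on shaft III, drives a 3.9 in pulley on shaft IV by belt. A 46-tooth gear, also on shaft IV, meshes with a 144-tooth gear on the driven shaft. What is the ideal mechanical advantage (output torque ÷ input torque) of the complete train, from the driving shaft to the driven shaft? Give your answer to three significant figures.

33.0

Each stage contributes driven/driver: worm 68/3 = 22.667, gear mesh 36/20 = 1.8, belt 3.9/15.1 = 0.25828, gear mesh 144/46 = 3.1304.
Overall: 22.667 × 1.8 × 0.25828 × 3.1304 = 32.988.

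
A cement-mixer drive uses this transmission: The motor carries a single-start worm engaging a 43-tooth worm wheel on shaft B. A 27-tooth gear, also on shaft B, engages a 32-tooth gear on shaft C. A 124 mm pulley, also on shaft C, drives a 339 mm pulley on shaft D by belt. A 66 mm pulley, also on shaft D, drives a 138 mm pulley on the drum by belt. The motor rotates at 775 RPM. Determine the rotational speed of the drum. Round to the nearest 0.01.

2.66 RPM

worm 43/1 = 43 → 775/43 = 18.023 RPM
gear mesh 32/27 = 1.1852 → 18.023/1.1852 = 15.207 RPM
belt 339/124 = 2.7339 → 15.207/2.7339 = 5.5625 RPM
belt 138/66 = 2.0909 → 5.5625/2.0909 = 2.6603 RPM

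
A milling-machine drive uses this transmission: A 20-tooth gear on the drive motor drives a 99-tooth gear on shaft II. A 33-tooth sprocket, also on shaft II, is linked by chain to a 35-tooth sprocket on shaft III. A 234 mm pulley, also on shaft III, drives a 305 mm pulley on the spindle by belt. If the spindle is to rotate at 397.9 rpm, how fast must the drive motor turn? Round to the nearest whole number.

2723 rpm

Overall ratio R = 4.95 × 1.0606 × 1.3034 = 6.8429.
Required input speed = output speed × R = 397.9 × 6.8429 = 2722.8 rpm.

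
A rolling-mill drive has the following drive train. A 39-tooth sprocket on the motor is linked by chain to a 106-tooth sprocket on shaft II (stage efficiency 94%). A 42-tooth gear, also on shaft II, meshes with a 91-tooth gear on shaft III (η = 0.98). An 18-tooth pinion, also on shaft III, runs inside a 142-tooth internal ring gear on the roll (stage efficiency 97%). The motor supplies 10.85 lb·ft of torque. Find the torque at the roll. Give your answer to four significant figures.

chain 106/39 = 2.7179 → τ = 10.85·2.7179·0.94 = 27.72 lb·ft
gear mesh 91/42 = 2.1667 → τ = 27.72·2.1667·0.98 = 58.86 lb·ft
internal gear 142/18 = 7.8889 → τ = 58.86·7.8889·0.97 = 450.41 lb·ft

450.4 lb·ft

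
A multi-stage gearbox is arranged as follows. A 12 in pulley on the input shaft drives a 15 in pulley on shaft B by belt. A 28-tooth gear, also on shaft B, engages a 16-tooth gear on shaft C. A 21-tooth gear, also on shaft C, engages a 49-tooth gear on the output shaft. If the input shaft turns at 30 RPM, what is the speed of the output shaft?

18 RPM

Belt: ratio = 15/12 = 1.25, so shaft B turns at 30 / 1.25 = 24 RPM.
Gear mesh: ratio = 16/28 = 0.57143, so shaft C turns at 24 / 0.57143 = 42 RPM.
Gear mesh: ratio = 49/21 = 2.3333, so the output shaft turns at 42 / 2.3333 = 18 RPM.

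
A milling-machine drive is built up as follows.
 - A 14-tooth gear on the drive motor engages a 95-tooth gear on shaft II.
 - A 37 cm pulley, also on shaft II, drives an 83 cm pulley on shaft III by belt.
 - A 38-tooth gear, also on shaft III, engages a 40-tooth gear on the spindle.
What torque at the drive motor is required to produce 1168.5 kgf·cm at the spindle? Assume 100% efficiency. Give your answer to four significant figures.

Overall ratio R = 6.7857 × 2.2432 × 1.0526 = 16.023.
Input torque = output torque / R = 1168.5 / 16.023 = 72.926 kgf·cm.

72.93 kgf·cm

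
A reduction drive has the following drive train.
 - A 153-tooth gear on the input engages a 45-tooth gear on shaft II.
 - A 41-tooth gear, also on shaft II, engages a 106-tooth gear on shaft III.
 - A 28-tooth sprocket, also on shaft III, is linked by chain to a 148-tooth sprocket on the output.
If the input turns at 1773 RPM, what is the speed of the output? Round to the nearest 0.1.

the input → shaft II (gear mesh, 45/153): 1773 ÷ 0.29412 = 6028.2 RPM
shaft II → shaft III (gear mesh, 106/41): 6028.2 ÷ 2.5854 = 2331.7 RPM
shaft III → the output (chain, 148/28): 2331.7 ÷ 5.2857 = 441.13 RPM

441.1 RPM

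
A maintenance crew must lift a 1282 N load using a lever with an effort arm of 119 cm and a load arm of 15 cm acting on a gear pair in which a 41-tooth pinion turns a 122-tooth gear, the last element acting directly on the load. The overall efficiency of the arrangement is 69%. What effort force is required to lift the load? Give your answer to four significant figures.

78.71 N

Lever MA = effort arm / load arm = 119/15 = 7.9333.
Gear pair MA = 122/41 = 2.9756.
Combined ideal MA = 7.9333 × 2.9756 = 23.607.
Actual MA = 23.607 × 0.69 = 16.288.
Effort = load / actual MA = 1282 / 16.288 = 78.706 N.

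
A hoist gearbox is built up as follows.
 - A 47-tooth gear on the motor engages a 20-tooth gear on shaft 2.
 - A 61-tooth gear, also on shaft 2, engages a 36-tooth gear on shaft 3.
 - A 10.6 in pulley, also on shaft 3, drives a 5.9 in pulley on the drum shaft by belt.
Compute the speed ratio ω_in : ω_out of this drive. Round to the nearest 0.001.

0.140

Each stage contributes driven/driver: gear mesh 20/47 = 0.42553, gear mesh 36/61 = 0.59016, belt 5.9/10.6 = 0.5566.
Overall: 0.42553 × 0.59016 × 0.5566 = 0.13978.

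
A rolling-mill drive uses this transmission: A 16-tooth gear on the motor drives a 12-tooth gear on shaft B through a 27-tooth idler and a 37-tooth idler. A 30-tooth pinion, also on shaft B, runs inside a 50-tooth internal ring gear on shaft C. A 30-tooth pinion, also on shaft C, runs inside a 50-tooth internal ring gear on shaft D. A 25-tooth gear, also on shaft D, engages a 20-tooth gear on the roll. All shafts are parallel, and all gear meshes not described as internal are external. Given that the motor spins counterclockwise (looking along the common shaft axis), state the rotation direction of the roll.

counterclockwise

the motor → shaft B: driver → idler → idler → driven is 3 external meshes, 3 reversals → CW.
shaft B → shaft C: internal mesh, same direction → CW.
shaft C → shaft D: internal mesh, same direction → CW.
shaft D → the roll: external mesh, 1 reversal → CCW.
4 reversals in total — an even number — so the roll turns the same way as the motor.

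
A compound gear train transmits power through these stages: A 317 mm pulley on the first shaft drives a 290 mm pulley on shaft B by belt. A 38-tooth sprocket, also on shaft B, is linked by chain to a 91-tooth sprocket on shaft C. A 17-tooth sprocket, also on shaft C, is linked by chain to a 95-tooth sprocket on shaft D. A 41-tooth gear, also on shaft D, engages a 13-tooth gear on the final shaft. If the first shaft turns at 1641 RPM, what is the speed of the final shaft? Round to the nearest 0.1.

422.7 RPM

Belt: ratio = 290/317 = 0.91483, so shaft B turns at 1641 / 0.91483 = 1793.8 RPM.
Chain: ratio = 91/38 = 2.3947, so shaft C turns at 1793.8 / 2.3947 = 749.05 RPM.
Chain: ratio = 95/17 = 5.5882, so shaft D turns at 749.05 / 5.5882 = 134.04 RPM.
Gear mesh: ratio = 13/41 = 0.31707, so the final shaft turns at 134.04 / 0.31707 = 422.74 RPM.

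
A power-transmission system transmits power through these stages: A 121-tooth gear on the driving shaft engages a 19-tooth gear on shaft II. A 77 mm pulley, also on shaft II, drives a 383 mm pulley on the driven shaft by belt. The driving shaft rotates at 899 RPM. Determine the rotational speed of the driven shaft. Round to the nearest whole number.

Gear mesh: ratio = 19/121 = 0.15702, so shaft II turns at 899 / 0.15702 = 5725.2 RPM.
Belt: ratio = 383/77 = 4.974, so the driven shaft turns at 5725.2 / 4.974 = 1151 RPM.

1151 RPM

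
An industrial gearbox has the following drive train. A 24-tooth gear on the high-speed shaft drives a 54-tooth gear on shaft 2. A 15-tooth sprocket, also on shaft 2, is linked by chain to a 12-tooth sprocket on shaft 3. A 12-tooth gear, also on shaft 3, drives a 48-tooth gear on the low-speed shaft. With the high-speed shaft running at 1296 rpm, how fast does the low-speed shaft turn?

Gear mesh: ratio = 54/24 = 2.25, so shaft 2 turns at 1296 / 2.25 = 576 rpm.
Chain: ratio = 12/15 = 0.8, so shaft 3 turns at 576 / 0.8 = 720 rpm.
Gear mesh: ratio = 48/12 = 4, so the low-speed shaft turns at 720 / 4 = 180 rpm.

180 rpm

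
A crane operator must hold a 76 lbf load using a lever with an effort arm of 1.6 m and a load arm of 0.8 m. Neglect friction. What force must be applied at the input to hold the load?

38 lbf

Lever MA = effort arm / load arm = 1.6/0.8 = 2.
Effort = load / MA = 76 / 2 = 38 lbf.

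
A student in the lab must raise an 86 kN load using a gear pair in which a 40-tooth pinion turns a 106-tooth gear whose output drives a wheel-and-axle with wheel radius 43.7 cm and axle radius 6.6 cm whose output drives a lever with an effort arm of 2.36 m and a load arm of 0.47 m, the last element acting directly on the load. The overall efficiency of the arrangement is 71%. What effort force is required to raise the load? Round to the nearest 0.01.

1.37 kN

Gear pair MA = 106/40 = 2.65.
Wheel-and-axle MA = R/r = 43.7/6.6 = 6.6212.
Lever MA = effort arm / load arm = 2.36/0.47 = 5.0213.
Combined ideal MA = 2.65 × 6.6212 × 5.0213 = 88.104.
Actual MA = 88.104 × 0.71 = 62.554.
Effort = load / actual MA = 86 / 62.554 = 1.3748 kN.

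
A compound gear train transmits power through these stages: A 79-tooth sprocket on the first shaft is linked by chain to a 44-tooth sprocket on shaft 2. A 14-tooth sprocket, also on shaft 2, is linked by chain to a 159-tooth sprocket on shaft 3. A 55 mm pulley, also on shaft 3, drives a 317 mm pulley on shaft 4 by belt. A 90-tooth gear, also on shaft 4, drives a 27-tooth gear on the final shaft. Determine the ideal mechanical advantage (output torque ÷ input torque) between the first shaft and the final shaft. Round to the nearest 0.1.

Each stage contributes driven/driver: chain 44/79 = 0.55696, chain 159/14 = 11.357, belt 317/55 = 5.7636, gear mesh 27/90 = 0.3.
Overall: 0.55696 × 11.357 × 5.7636 × 0.3 = 10.937.

10.9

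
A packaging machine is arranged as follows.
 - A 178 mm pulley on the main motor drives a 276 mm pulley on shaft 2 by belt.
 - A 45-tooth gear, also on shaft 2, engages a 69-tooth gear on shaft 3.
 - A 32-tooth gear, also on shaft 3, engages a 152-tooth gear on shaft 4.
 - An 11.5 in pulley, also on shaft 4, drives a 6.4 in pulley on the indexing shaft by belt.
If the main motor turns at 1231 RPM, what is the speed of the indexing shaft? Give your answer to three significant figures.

196 RPM

the main motor → shaft 2 (belt, 276/178): 1231 ÷ 1.5506 = 793.91 RPM
shaft 2 → shaft 3 (gear mesh, 69/45): 793.91 ÷ 1.5333 = 517.76 RPM
shaft 3 → shaft 4 (gear mesh, 152/32): 517.76 ÷ 4.75 = 109 RPM
shaft 4 → the indexing shaft (belt, 6.4/11.5): 109 ÷ 0.55652 = 195.86 RPM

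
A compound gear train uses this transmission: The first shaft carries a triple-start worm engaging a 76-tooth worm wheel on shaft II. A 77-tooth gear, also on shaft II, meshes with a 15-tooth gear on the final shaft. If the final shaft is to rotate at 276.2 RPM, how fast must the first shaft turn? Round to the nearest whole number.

1363 RPM

Overall ratio R = 25.333 × 0.19481 = 4.9351.
Required input speed = output speed × R = 276.2 × 4.9351 = 1363.1 RPM.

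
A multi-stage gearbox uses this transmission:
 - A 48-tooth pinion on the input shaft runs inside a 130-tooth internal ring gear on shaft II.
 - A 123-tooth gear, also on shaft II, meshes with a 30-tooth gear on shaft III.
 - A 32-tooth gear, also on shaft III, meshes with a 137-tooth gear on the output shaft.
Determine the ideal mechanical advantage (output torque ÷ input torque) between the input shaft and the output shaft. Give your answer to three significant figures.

Each stage contributes driven/driver: internal gear 130/48 = 2.7083, gear mesh 30/123 = 0.2439, gear mesh 137/32 = 4.2812.
Overall: 2.7083 × 0.2439 × 4.2812 = 2.8281.

2.83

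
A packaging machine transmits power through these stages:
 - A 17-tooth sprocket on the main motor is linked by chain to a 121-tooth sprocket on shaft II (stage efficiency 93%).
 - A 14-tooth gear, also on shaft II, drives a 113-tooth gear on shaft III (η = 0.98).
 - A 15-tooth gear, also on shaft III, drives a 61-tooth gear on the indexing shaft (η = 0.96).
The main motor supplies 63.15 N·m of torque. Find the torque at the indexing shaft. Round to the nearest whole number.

12909 N·m

Chain: ratio = 121/17 = 7.1176; torque at shaft II = 63.15 × 7.1176 × 0.93 = 418.02 N·m.
Gear mesh: ratio = 113/14 = 8.0714; torque at shaft III = 418.02 × 8.0714 × 0.98 = 3306.5 N·m.
Gear mesh: ratio = 61/15 = 4.0667; torque at the indexing shaft = 3306.5 × 4.0667 × 0.96 = 12909 N·m.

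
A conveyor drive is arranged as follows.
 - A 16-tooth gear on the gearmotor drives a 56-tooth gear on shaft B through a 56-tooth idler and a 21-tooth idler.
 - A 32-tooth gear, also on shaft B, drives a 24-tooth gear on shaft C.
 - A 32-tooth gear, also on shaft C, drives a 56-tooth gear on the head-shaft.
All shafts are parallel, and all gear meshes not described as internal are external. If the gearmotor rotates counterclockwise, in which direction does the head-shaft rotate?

clockwise

the gearmotor → shaft B: driver → idler → idler → driven is 3 external meshes, 3 reversals → CW.
shaft B → shaft C: external mesh, 1 reversal → CCW.
shaft C → the head-shaft: external mesh, 1 reversal → CW.
5 reversals in total — an odd number — so the head-shaft turns opposite to the gearmotor.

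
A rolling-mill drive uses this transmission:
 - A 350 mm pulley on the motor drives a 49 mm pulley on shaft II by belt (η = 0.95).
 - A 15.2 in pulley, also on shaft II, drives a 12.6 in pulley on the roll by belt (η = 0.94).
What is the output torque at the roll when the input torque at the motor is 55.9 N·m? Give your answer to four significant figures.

5.793 N·m

After the belt (49/350): 55.9 × 0.14 × 0.95 = 7.4347 N·m
After the belt (12.6/15.2): 7.4347 × 0.82895 × 0.94 = 5.7932 N·m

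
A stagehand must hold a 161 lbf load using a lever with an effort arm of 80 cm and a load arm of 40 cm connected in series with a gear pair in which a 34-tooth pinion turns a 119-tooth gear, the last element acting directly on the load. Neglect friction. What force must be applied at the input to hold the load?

23 lbf

Lever MA = effort arm / load arm = 80/40 = 2.
Gear pair MA = 119/34 = 3.5.
Combined ideal MA = 2 × 3.5 = 7.
Effort = load / MA = 161 / 7 = 23 lbf.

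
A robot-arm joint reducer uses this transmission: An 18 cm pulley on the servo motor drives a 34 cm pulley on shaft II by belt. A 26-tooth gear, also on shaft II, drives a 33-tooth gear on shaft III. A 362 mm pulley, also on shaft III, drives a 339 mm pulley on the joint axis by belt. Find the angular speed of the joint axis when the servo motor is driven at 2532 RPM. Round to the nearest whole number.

1128 RPM

belt 34/18 = 1.8889 → 2532/1.8889 = 1340.5 RPM
gear mesh 33/26 = 1.2692 → 1340.5/1.2692 = 1056.1 RPM
belt 339/362 = 0.93646 → 1056.1/0.93646 = 1127.8 RPM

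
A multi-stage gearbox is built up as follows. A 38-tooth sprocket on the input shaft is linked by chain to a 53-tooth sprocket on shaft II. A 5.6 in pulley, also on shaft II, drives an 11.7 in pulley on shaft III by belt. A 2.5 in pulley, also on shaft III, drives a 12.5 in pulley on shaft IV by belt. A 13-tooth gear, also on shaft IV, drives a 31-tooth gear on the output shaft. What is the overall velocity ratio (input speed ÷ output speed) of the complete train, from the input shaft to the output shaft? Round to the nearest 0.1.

34.7

Each stage contributes driven/driver: chain 53/38 = 1.3947, belt 11.7/5.6 = 2.0893, belt 12.5/2.5 = 5, gear mesh 31/13 = 2.3846.
Overall: 1.3947 × 2.0893 × 5 × 2.3846 = 34.744.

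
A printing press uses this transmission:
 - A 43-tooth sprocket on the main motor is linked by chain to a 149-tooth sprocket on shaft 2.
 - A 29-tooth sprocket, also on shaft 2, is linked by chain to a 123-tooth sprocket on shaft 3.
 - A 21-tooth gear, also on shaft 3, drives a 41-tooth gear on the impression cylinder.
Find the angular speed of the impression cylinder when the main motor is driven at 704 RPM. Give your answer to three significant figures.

the main motor → shaft 2 (chain, 149/43): 704 ÷ 3.4651 = 203.17 RPM
shaft 2 → shaft 3 (chain, 123/29): 203.17 ÷ 4.2414 = 47.901 RPM
shaft 3 → the impression cylinder (gear mesh, 41/21): 47.901 ÷ 1.9524 = 24.535 RPM

24.5 RPM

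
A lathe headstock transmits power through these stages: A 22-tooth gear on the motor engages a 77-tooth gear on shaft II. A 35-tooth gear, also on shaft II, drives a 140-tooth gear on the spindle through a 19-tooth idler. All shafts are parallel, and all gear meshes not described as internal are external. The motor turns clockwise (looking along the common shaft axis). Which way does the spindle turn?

the motor → shaft II: external mesh, 1 reversal → CCW.
shaft II → the spindle: driver → idler → driven is 2 external meshes, 2 reversals → CCW.
3 reversals in total — an odd number — so the spindle turns opposite to the motor.

anticlockwise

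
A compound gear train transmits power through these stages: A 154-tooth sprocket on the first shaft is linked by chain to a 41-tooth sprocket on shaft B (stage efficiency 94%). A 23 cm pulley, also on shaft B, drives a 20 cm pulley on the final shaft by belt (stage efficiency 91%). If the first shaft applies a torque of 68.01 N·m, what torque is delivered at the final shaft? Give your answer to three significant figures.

chain 41/154 = 0.26623 → τ = 68.01·0.26623·0.94 = 17.02 N·m
belt 20/23 = 0.86957 → τ = 17.02·0.86957·0.91 = 13.468 N·m

13.5 N·m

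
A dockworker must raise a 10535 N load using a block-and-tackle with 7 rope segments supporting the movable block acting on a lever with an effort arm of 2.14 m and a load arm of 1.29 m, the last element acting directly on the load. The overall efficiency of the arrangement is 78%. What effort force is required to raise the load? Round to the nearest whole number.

1163 N

Block-and-tackle MA = number of supporting rope parts = 7.
Lever MA = effort arm / load arm = 2.14/1.29 = 1.6589.
Combined ideal MA = 7 × 1.6589 = 11.612.
Actual MA = 11.612 × 0.78 = 9.0577.
Effort = load / actual MA = 10535 / 9.0577 = 1163.1 N.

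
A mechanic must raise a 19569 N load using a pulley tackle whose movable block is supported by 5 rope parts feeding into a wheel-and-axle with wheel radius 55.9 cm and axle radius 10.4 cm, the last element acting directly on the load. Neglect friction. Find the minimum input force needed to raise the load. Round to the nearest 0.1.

Block-and-tackle MA = number of supporting rope parts = 5.
Wheel-and-axle MA = R/r = 55.9/10.4 = 5.375.
Combined ideal MA = 5 × 5.375 = 26.875.
Effort = load / MA = 19569 / 26.875 = 728.15 N.

728.1 N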